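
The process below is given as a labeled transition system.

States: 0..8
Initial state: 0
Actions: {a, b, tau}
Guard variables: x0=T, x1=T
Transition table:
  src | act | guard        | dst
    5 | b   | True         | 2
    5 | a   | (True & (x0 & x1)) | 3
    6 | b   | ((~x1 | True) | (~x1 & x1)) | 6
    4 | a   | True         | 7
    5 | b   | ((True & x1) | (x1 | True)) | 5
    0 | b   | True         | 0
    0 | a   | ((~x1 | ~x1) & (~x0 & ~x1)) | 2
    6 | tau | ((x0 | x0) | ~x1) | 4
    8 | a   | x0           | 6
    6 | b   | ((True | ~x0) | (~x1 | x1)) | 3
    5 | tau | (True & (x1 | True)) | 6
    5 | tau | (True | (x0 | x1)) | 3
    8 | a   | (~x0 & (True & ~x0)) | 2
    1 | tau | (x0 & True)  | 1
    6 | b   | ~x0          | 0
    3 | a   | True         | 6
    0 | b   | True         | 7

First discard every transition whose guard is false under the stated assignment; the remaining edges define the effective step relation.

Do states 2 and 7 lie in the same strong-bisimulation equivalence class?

Bisimulation quotient by refinement:
  round 0: {{0,1,2,3,4,5,6,7,8}}
  round 1: {{0},{1},{2,7},{3,4,8},{5},{6}}
  round 2: {{0},{1},{2,7},{3,8},{4},{5},{6}}
7 equivalence class(es) (converged in 3)
[2]={2,7}  [7]={2,7}

Answer: BISIMILAR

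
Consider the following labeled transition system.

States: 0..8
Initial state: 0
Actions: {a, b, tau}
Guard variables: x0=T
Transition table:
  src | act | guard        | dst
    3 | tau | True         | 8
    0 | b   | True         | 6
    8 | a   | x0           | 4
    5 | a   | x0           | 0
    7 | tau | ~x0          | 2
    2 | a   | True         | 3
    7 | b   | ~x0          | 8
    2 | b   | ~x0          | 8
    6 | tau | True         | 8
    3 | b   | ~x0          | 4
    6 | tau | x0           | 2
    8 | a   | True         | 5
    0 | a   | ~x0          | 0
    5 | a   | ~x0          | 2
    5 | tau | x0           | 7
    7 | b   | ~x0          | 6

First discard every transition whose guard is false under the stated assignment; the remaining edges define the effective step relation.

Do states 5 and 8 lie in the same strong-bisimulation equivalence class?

Answer: NOT BISIMILAR

Trace:
Refine partition for ~:
  π0 = {{0,1,2,3,4,5,6,7,8}}
  π1 = {{0},{1,4,7},{2,8},{3,6},{5}}
  π2 = {{0},{1,4,7},{2},{3,6},{5},{8}}
  π3 = {{0},{1,4,7},{2},{3},{5},{6},{8}}
7 equivalence class(es) (converged in 4)
5∈{5}, 8∈{8}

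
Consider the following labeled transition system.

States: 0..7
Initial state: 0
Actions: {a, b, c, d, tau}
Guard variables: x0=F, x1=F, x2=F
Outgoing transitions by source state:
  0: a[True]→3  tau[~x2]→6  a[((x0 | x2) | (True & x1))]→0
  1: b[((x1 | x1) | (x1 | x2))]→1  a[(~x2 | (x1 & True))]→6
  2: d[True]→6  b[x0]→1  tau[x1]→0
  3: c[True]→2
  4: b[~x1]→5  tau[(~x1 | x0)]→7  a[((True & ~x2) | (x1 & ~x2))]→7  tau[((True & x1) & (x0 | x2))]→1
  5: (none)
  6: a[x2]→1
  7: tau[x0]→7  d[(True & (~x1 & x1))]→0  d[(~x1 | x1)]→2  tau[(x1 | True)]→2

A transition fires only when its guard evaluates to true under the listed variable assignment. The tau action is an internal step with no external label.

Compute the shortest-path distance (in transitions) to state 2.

Answer: 2

Trace:
Breadth-first toward 2:
  depth 0: {0}
  depth 1: {3,6}
  depth 2: {2}
2 enters at depth 2; path a·c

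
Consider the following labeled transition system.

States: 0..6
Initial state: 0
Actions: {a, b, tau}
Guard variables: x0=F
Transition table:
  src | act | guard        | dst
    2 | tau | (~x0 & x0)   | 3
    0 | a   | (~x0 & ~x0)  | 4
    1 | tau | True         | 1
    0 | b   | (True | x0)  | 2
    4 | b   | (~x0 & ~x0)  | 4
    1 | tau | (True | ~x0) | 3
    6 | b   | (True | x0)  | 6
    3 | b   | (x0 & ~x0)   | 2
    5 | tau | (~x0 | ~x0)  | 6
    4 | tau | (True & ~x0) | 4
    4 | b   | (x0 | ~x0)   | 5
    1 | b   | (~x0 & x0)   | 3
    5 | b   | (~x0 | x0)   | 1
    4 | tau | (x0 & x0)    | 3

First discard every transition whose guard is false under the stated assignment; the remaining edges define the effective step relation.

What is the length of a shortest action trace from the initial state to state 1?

Breadth-first toward 1:
  L0 = {0}
  L1 = {2,4}
  L2 = {5}
  L3 = {1,6}
first hit 1 at d=3 via a·b·b

Answer: 3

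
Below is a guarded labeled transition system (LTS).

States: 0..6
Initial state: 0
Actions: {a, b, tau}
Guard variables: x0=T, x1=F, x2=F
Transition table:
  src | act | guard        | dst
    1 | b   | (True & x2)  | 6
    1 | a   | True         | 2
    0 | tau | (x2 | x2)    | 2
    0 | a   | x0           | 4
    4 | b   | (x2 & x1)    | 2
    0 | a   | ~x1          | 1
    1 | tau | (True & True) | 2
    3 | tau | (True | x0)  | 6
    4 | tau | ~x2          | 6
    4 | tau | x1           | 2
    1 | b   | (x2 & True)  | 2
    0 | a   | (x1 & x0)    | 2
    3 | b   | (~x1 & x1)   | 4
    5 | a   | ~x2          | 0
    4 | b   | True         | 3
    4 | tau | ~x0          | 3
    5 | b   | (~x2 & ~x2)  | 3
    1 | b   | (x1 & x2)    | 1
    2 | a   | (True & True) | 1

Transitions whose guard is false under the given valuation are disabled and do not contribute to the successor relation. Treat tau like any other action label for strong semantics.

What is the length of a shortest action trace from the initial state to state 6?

Answer: 2

Working:
Breadth-first toward 6:
  depth 0: {0}
  depth 1: {1,4}
  depth 2: {2,3,6}
6 enters at depth 2; path a·tau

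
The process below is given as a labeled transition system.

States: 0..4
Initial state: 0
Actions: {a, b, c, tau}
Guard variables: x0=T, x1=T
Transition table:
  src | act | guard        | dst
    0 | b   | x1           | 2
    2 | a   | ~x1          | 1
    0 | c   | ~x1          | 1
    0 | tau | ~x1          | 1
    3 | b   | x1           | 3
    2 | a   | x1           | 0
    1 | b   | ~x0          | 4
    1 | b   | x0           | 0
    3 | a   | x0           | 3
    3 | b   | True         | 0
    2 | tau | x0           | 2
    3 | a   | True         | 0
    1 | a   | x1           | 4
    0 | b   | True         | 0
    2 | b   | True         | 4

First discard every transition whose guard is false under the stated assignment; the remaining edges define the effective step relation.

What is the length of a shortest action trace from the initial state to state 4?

BFS to 4:
  Layer 0: {0}
  Layer 1: {2}
  Layer 2: {4}
first hit 4 at d=2 via b·b

Answer: 2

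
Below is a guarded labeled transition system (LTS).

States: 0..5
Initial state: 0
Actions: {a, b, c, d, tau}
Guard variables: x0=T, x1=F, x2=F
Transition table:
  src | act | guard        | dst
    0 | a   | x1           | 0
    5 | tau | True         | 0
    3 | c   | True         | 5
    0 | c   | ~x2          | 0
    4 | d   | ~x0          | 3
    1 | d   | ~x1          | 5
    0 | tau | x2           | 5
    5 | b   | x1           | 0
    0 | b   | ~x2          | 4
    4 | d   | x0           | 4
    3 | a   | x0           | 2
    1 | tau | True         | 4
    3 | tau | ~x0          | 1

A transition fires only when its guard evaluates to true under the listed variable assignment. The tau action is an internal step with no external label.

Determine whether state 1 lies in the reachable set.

Answer: UNREACHABLE

Trace:
Guard filter leaves 8 enabled edge(s).
depth 0: {0}
depth 1: {4}  cumulative {0,4}
Reach set: {0,4}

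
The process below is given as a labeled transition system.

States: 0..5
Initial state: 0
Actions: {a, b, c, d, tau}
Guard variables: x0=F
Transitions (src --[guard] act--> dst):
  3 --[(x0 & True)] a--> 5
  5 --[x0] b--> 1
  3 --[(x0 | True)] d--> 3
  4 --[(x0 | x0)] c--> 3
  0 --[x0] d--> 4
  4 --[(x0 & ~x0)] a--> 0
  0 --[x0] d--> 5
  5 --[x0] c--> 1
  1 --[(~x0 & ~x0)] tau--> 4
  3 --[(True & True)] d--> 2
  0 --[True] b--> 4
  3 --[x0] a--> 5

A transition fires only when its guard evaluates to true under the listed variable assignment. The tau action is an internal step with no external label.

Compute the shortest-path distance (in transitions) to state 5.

Answer: UNREACHABLE

Trace:
Layered search for 5:
  L0 = {0}
  L1 = {4}
5 never appears.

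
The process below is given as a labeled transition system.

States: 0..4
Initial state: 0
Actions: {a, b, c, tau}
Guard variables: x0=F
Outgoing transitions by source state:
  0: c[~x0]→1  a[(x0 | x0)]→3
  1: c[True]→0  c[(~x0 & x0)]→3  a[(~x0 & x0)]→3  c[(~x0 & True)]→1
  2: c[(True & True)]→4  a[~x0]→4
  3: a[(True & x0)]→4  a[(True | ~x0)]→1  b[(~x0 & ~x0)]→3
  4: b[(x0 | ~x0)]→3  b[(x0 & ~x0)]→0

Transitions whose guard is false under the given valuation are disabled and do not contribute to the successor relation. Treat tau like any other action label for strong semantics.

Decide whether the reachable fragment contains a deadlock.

Answer: DEADLOCK-FREE

Analysis:
Reach set: {0,1}
  0: c→1  [1 exit(s)]
  1: c→0  c→1  [2 exit(s)]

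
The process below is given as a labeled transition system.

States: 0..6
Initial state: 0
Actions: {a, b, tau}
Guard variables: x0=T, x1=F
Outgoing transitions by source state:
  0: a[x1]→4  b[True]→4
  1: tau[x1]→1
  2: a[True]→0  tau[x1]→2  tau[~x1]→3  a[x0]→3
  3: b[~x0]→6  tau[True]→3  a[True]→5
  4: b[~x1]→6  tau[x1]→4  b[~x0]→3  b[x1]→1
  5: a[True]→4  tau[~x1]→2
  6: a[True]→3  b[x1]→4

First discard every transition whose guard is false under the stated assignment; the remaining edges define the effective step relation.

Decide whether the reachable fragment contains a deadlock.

Answer: DEADLOCK-FREE

Working:
Reach set: {0,2,3,4,5,6}
  0: b→4  [1 exit(s)]
  2: a→0  a→3  tau→3  [3 exit(s)]
  3: a→5  tau→3  [2 exit(s)]
  4: b→6  [1 exit(s)]
  5: a→4  tau→2  [2 exit(s)]
  6: a→3  [1 exit(s)]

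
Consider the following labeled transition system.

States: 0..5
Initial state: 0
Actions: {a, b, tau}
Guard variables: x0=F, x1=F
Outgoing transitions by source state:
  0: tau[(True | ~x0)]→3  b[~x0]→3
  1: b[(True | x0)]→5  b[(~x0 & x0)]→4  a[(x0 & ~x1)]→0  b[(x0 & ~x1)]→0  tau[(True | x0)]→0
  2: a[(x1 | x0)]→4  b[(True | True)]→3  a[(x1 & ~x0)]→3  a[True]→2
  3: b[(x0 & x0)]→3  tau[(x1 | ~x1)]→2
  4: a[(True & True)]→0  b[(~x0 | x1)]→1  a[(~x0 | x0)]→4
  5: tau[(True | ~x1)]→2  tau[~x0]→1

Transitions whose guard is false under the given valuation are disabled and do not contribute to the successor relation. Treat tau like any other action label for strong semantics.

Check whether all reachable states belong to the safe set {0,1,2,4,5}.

Answer: INVARIANT VIOLATED at state 3

Trace:
Safe = {0,1,2,4,5}
R = {0,2,3}
  0: ✓
  2: ✓
  3: ✗ unsafe
counterexample path to 3: tau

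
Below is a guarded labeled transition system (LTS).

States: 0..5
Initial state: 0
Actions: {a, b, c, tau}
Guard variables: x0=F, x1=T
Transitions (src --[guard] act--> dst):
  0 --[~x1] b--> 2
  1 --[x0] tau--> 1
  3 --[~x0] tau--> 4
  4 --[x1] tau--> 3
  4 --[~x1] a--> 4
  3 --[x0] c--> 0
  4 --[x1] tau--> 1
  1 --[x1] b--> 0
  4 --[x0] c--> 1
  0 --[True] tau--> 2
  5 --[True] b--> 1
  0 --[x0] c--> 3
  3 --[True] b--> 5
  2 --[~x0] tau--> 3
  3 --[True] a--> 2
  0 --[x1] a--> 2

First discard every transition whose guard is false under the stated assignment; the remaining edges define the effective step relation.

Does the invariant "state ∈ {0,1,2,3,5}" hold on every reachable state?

Safe = {0,1,2,3,5}
Reach set: {0,1,2,3,4,5}
  0: ok
  1: ok
  2: ok
  3: ok
  4: ✗ unsafe
  5: ok
reach 4 via tau·tau·tau — violates

Answer: INVARIANT VIOLATED at state 4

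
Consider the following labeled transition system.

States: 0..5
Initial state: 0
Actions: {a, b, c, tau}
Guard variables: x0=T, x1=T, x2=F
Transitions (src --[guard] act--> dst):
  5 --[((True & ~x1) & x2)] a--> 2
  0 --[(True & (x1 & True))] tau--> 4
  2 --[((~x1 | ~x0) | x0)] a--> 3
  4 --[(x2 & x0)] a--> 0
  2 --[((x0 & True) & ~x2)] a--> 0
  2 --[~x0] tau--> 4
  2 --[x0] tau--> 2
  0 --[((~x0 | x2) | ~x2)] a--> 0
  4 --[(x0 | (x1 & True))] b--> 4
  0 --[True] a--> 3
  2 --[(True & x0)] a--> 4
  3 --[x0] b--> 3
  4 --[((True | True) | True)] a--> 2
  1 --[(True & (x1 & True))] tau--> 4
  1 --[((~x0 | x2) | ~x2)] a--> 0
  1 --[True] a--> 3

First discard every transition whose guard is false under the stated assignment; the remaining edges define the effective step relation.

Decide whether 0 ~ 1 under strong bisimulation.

Refine partition for ~:
  round 0: {{0,1,2,3,4,5}}
  round 1: {{0,1,2},{3},{4},{5}}
  round 2: {{0,1},{2},{3},{4},{5}}
stable after 3 split(s): 5 block(s)
[0]={0,1}  [1]={0,1}

Answer: BISIMILAR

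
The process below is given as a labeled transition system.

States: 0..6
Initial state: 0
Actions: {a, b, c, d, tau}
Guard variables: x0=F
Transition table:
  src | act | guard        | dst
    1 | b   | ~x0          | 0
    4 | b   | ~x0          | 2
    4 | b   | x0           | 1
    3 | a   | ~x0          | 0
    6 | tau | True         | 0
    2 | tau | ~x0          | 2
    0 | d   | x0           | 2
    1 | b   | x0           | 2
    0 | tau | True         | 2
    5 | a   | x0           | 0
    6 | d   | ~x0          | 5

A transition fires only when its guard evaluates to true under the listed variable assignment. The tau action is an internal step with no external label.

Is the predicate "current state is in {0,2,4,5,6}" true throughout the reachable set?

Answer: INVARIANT HOLDS

Trace:
Inv-set: {0,2,4,5,6}
Reachable = {0,2}
  0: safe
  2: safe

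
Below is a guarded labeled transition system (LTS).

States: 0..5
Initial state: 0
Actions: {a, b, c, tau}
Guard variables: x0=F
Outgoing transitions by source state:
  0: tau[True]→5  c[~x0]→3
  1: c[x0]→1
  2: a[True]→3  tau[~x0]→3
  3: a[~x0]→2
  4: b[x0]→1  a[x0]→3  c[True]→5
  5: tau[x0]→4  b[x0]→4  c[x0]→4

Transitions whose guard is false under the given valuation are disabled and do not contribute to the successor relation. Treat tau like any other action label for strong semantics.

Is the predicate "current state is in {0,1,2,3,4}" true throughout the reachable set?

Answer: INVARIANT VIOLATED at state 5

Analysis:
Inv-set: {0,1,2,3,4}
Reachable = {0,2,3,5}
  0: ✓
  2: ✓
  3: ✓
  5: ✗ unsafe
reach 5 via tau — violates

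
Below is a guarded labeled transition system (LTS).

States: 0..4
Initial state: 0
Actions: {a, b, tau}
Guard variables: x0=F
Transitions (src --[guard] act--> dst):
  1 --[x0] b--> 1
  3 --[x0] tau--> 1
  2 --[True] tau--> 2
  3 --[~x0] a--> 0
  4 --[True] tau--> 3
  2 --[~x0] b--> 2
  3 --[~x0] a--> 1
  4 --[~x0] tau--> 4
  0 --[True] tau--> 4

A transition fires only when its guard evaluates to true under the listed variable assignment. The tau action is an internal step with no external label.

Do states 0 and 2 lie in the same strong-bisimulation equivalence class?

Answer: NOT BISIMILAR

Analysis:
Compute ~ classes (split until stable):
  P[0] = {{0,1,2,3,4}}
  P[1] = {{0,4},{1},{2},{3}}
  P[2] = {{0},{1},{2},{3},{4}}
Fixed point at round 3; 5 class(es).
0∈{0}, 2∈{2}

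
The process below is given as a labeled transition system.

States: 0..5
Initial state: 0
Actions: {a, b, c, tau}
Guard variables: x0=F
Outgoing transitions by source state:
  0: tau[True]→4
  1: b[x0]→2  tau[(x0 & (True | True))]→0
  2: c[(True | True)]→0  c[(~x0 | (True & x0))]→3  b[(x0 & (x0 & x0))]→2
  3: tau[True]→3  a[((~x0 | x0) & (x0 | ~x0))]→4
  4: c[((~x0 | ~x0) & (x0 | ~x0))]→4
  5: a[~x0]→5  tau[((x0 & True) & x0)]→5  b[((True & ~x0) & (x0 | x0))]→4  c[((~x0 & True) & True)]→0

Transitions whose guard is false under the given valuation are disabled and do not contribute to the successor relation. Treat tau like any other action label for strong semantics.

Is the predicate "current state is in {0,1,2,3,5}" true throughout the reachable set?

Allowed set {0,1,2,3,5}
Reachable = {0,4}
  0: safe
  4: ✗ unsafe
counterexample path to 4: tau

Answer: INVARIANT VIOLATED at state 4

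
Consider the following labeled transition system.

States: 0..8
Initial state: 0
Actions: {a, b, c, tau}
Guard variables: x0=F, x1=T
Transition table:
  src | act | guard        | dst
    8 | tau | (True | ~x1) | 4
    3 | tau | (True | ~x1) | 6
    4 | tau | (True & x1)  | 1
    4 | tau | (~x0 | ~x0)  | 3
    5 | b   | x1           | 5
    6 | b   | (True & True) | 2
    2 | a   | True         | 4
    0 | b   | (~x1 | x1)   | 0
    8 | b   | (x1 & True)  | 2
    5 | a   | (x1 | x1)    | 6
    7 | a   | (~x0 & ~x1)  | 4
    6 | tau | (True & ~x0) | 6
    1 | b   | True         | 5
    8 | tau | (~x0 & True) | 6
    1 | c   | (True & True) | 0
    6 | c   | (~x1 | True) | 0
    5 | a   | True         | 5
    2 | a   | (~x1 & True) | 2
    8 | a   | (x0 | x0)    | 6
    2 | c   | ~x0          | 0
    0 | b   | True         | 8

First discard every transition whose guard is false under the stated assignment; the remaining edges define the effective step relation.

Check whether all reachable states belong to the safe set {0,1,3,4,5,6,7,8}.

Safe = {0,1,3,4,5,6,7,8}
Reachable = {0,1,2,3,4,5,6,8}
  0: safe
  1: safe
  2: ✗ unsafe
  3: safe
  4: safe
  5: safe
  6: safe
  8: safe
witness against invariant: b·b → 2

Answer: INVARIANT VIOLATED at state 2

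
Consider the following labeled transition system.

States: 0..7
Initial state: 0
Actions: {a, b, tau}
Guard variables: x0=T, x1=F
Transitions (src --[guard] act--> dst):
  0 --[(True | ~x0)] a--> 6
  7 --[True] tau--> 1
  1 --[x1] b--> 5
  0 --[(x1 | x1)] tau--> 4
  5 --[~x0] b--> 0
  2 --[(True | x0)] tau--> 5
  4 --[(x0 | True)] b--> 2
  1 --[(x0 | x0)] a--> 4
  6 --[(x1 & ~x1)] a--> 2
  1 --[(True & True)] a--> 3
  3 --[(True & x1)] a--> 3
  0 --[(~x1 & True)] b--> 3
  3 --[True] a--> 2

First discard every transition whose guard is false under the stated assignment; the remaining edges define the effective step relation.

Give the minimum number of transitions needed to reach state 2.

Breadth-first toward 2:
  Layer 0: {0}
  Layer 1: {3,6}
  Layer 2: {2}
2 enters at depth 2; path b·a

Answer: 2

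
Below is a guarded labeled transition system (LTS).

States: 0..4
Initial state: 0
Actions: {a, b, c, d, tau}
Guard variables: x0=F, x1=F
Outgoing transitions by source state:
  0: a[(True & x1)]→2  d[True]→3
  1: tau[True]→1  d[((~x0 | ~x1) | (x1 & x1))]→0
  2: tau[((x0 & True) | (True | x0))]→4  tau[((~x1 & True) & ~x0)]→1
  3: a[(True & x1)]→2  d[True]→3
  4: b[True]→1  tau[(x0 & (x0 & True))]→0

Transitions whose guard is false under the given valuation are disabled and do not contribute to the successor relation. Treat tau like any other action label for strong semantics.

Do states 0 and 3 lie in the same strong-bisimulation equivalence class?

Answer: BISIMILAR

Analysis:
Compute ~ classes (split until stable):
  P[0] = {{0,1,2,3,4}}
  P[1] = {{0,3},{1},{2},{4}}
Fixed point at round 2; 4 class(es).
class of 0: {0,3}; class of 3: {0,3}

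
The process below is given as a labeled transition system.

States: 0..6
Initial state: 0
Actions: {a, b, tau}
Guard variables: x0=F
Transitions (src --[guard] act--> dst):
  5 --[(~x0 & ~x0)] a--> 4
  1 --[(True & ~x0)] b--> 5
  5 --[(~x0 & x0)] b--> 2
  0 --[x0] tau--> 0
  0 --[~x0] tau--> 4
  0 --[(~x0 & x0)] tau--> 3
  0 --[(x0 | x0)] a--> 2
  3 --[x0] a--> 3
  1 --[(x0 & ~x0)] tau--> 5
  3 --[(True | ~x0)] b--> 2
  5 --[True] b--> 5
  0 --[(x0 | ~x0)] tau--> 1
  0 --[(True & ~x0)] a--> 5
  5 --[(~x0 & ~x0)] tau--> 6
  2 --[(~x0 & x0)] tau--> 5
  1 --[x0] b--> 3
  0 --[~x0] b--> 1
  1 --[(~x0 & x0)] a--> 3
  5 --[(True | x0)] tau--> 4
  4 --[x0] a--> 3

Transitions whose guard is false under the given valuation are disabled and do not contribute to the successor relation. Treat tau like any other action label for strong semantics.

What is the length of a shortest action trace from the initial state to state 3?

Layered search for 3:
  Layer 0: {0}
  Layer 1: {1,4,5}
  Layer 2: {6}
3 never appears.

Answer: UNREACHABLE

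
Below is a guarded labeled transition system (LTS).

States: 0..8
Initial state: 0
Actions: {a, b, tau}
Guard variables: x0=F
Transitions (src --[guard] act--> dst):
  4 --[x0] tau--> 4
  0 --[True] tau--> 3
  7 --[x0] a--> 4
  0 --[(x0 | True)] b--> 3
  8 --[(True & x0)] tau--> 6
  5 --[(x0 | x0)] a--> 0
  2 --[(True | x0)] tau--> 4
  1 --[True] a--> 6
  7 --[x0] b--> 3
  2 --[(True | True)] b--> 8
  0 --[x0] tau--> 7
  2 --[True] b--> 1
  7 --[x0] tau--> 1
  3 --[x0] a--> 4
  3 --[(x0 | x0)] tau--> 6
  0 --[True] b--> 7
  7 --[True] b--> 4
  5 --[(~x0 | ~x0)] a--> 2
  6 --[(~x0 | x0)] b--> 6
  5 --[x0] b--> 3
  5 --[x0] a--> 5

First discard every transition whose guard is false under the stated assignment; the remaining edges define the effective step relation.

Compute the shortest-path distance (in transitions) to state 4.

Layered search for 4:
  L0 = {0}
  L1 = {3,7}
  L2 = {4}
first hit 4 at d=2 via b·b

Answer: 2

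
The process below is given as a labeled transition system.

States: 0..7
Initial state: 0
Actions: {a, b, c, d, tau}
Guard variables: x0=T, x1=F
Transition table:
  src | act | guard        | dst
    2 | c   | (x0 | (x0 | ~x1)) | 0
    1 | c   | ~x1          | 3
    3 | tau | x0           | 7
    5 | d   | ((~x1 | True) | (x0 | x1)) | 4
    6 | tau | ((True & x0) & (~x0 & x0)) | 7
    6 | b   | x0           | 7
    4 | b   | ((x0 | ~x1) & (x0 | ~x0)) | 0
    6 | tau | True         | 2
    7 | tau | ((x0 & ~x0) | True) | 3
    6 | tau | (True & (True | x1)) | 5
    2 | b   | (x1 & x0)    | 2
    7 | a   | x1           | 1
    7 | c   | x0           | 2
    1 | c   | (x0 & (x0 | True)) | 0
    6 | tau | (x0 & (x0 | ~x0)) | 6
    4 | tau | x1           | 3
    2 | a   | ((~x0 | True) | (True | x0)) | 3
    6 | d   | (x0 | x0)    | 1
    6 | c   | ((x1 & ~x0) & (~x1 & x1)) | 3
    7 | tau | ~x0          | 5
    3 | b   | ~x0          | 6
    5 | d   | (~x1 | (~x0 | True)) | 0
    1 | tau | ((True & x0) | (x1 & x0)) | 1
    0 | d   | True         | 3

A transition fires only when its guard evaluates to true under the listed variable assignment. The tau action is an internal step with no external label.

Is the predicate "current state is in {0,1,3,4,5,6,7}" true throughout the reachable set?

Inv-set: {0,1,3,4,5,6,7}
Reach set: {0,2,3,7}
  0: safe
  2: ✗ unsafe
  3: safe
  7: safe
witness against invariant: d·tau·c → 2

Answer: INVARIANT VIOLATED at state 2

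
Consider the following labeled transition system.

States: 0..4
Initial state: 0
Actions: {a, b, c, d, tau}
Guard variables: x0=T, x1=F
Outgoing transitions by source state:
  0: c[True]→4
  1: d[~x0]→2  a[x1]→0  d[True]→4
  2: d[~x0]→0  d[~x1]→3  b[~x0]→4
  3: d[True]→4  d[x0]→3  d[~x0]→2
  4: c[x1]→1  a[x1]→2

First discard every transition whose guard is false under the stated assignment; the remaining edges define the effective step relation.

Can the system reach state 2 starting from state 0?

Answer: UNREACHABLE

Analysis:
5 transition(s) survive guard evaluation.
Layer 0: {0}
Layer 1: {4}  total {0,4}
R = {0,4}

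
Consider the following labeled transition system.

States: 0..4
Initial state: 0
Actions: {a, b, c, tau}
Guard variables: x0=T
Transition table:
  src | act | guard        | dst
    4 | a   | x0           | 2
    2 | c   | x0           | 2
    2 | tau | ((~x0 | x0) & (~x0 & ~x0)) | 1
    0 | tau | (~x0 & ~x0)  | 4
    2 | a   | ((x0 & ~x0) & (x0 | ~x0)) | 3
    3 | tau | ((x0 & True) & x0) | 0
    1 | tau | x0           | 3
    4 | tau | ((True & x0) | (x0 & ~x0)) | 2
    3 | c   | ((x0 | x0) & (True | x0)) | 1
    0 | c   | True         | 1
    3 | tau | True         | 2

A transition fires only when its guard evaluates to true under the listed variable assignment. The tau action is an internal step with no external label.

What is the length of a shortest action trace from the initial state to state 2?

Breadth-first toward 2:
  L0 = {0}
  L1 = {1}
  L2 = {3}
  L3 = {2}
depth(2)=3, e.g. c·tau·tau

Answer: 3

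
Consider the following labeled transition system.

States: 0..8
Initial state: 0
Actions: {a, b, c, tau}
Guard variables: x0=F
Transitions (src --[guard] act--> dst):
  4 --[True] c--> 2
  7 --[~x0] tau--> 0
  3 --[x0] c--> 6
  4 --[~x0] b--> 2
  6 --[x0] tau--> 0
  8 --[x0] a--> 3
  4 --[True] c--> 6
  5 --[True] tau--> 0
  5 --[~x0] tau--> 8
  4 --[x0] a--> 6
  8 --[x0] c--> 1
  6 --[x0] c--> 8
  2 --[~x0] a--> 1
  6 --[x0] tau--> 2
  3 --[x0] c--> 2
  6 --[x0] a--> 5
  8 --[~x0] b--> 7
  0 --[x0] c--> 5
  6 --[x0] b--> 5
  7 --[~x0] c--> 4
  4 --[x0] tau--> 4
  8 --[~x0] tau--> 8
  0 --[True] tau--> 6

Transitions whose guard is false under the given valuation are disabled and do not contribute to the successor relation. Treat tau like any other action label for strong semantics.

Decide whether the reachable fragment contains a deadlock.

Answer: DEADLOCK at state 6

Analysis:
R = {0,6}
  0: tau→6  [1 out]
  6: ∅  [deadlock]
trace reaching 6: tau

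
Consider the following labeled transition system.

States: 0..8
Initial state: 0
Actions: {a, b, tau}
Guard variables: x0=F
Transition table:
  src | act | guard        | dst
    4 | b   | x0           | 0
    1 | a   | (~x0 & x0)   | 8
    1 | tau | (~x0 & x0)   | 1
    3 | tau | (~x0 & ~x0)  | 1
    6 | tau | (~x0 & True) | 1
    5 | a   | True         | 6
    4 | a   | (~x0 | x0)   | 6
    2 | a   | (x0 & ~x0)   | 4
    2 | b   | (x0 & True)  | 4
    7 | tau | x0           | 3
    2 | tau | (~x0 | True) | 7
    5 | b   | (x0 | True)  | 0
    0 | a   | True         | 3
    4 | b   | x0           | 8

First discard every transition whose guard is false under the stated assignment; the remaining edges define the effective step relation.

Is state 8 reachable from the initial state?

Answer: UNREACHABLE

Trace:
7 transition(s) survive guard evaluation.
Layer 0: {0}
Layer 1: {3}  now seen {0,3}
Layer 2: {1}  now seen {0,1,3}
Reachable = {0,1,3}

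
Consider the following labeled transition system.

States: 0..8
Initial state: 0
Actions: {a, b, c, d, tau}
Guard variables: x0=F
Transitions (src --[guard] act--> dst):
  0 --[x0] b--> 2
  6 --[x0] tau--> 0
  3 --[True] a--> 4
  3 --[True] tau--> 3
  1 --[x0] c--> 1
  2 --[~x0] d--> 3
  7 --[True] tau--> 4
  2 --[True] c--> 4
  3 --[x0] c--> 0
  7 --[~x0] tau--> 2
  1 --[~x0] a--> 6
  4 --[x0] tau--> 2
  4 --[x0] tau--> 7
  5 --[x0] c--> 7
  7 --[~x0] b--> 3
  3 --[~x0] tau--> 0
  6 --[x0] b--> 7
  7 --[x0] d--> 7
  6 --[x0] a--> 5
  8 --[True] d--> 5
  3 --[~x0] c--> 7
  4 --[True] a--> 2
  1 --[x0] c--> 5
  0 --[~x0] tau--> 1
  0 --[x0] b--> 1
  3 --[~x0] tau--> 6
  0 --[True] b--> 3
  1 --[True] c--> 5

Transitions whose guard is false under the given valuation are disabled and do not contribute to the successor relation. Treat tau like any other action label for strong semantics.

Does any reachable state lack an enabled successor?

Answer: DEADLOCK at state 5

Trace:
Reach set: {0,1,2,3,4,5,6,7}
  0: b→3  tau→1  [2 exit(s)]
  1: a→6  c→5  [2 exit(s)]
  2: c→4  d→3  [2 exit(s)]
  3: a→4  c→7  tau→0  tau→3  tau→6  [5 exit(s)]
  4: a→2  [1 exit(s)]
  5: ∅  [no exit]
  6: ∅  [no exit]
  7: b→3  tau→2  tau→4  [3 exit(s)]
trace reaching 5: tau·c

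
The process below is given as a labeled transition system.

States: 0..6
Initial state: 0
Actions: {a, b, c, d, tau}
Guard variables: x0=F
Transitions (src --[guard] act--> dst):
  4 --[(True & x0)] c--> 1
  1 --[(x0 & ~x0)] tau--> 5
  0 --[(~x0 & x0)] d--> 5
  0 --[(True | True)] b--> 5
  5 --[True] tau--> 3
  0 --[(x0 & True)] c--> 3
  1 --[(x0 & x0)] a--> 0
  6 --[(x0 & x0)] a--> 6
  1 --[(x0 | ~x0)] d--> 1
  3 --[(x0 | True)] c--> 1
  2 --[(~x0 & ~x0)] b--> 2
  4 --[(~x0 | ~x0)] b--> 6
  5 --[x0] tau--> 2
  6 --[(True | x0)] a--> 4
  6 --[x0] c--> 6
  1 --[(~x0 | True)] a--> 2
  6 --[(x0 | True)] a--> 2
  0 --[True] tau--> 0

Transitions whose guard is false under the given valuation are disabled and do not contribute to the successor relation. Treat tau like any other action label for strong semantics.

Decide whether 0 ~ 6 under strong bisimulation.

Answer: NOT BISIMILAR

Analysis:
Compute ~ classes (split until stable):
  round 0: {{0,1,2,3,4,5,6}}
  round 1: {{0},{1},{2,4},{3},{5},{6}}
  round 2: {{0},{1},{2},{3},{4},{5},{6}}
Fixed point at round 3; 7 class(es).
class of 0: {0}; class of 6: {6}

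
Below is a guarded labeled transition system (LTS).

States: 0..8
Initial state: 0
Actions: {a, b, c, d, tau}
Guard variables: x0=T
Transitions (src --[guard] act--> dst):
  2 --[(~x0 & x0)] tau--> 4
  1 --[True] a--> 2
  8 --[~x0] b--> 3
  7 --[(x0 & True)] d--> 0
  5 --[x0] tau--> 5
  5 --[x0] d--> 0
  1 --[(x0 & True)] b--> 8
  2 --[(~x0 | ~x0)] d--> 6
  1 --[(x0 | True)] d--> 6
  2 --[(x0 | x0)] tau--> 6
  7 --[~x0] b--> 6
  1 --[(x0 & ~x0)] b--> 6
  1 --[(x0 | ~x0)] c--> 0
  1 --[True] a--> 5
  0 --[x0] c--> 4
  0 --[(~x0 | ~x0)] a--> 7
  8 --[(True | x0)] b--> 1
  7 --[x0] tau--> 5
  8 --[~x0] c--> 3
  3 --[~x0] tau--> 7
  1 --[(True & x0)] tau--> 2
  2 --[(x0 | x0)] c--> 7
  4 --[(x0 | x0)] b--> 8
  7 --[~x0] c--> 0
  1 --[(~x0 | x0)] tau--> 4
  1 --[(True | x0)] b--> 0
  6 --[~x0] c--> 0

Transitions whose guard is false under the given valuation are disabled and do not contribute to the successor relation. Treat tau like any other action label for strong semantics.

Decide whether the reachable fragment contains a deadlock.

R = {0,1,2,4,5,6,7,8}
  0: c→4  [1 exit(s)]
  1: a→2  a→5  b→0  b→8  c→0  d→6  tau→2  tau→4  [8 exit(s)]
  2: c→7  tau→6  [2 exit(s)]
  4: b→8  [1 exit(s)]
  5: d→0  tau→5  [2 exit(s)]
  6: ∅  [deadlock]
  7: d→0  tau→5  [2 exit(s)]
  8: b→1  [1 exit(s)]
witness 6: c·b·b·d

Answer: DEADLOCK at state 6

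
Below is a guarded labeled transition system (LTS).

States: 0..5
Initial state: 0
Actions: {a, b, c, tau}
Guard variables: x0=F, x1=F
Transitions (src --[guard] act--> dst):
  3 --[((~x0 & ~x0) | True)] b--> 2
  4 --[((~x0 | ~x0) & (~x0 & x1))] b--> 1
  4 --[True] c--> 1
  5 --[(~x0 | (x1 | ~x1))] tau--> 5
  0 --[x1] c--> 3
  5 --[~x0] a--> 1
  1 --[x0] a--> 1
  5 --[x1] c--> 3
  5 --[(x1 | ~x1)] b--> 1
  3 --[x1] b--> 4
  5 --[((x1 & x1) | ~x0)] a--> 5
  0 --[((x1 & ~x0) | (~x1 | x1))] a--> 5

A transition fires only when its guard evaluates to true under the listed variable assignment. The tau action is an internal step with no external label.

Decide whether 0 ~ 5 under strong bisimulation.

Bisimulation quotient by refinement:
  round 0: {{0,1,2,3,4,5}}
  round 1: {{0},{1,2},{3},{4},{5}}
stable after 2 split(s): 5 block(s)
class of 0: {0}; class of 5: {5}

Answer: NOT BISIMILAR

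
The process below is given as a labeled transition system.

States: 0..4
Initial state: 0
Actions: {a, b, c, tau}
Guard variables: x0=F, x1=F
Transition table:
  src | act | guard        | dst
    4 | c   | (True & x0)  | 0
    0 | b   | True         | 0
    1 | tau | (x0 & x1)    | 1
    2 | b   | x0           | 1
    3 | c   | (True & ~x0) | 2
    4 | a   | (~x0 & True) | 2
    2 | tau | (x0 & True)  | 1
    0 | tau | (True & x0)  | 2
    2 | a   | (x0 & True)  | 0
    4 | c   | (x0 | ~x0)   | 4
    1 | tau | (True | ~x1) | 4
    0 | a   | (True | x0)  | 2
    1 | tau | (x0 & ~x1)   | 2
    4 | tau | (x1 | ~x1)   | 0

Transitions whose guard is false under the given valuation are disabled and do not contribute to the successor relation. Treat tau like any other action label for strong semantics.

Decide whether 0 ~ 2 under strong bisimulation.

Answer: NOT BISIMILAR

Working:
Bisimulation quotient by refinement:
  π0 = {{0,1,2,3,4}}
  π1 = {{0},{1},{2},{3},{4}}
Fixed point at round 2; 5 class(es).
[0]={0}  [2]={2}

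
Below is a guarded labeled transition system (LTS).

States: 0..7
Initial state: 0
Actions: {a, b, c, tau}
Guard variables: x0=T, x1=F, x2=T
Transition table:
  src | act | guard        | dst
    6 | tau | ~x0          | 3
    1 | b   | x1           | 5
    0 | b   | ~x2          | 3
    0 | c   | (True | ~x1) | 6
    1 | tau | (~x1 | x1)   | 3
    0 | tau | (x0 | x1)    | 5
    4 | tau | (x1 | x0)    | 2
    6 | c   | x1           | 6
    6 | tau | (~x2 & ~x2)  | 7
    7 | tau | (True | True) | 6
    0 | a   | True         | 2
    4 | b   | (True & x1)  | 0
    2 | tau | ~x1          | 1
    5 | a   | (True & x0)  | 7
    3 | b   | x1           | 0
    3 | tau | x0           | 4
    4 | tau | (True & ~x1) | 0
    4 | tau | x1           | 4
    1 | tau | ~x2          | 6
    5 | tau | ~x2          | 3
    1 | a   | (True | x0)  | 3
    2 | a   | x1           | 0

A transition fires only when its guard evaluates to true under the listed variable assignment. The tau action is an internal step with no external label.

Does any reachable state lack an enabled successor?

Reachable = {0,1,2,3,4,5,6,7}
  0: a→2  c→6  tau→5  [deg 3]
  1: a→3  tau→3  [deg 2]
  2: tau→1  [deg 1]
  3: tau→4  [deg 1]
  4: tau→0  tau→2  [deg 2]
  5: a→7  [deg 1]
  6: ∅  [no exit]
  7: tau→6  [deg 1]
Path to 6: c

Answer: DEADLOCK at state 6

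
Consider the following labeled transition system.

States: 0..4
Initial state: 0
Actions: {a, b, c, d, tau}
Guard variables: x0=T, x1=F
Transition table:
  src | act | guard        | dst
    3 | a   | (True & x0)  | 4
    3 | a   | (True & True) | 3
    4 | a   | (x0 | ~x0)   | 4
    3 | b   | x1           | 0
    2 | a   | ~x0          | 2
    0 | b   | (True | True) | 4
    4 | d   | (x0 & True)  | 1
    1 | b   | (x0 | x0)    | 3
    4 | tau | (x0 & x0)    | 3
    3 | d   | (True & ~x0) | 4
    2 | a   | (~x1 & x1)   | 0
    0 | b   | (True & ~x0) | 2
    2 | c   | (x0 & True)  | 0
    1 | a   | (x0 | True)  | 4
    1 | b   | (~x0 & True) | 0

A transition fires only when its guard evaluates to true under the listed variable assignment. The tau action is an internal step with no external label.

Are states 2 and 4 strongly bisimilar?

Refine partition for ~:
  round 0: {{0,1,2,3,4}}
  round 1: {{0},{1},{2},{3},{4}}
5 equivalence class(es) (converged in 2)
[2]={2}  [4]={4}

Answer: NOT BISIMILAR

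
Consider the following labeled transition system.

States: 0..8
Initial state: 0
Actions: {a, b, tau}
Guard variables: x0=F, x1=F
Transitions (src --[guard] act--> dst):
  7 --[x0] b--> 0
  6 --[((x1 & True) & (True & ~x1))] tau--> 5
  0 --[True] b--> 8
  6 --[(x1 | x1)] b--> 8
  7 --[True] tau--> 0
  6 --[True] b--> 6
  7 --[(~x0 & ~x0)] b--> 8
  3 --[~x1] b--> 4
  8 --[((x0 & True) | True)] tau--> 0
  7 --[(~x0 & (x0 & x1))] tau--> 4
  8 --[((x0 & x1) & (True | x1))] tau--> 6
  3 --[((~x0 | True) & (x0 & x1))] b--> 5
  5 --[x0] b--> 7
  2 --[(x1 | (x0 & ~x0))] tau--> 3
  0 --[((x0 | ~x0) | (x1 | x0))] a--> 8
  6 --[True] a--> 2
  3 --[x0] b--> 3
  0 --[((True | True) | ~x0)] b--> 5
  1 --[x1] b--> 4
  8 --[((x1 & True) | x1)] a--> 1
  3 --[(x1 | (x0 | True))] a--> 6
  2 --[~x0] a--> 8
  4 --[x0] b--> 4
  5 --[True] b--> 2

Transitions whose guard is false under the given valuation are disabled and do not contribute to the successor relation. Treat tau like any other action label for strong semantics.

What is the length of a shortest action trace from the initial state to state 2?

Answer: 2

Working:
Layered search for 2:
  depth 0: {0}
  depth 1: {5,8}
  depth 2: {2}
first hit 2 at d=2 via b·b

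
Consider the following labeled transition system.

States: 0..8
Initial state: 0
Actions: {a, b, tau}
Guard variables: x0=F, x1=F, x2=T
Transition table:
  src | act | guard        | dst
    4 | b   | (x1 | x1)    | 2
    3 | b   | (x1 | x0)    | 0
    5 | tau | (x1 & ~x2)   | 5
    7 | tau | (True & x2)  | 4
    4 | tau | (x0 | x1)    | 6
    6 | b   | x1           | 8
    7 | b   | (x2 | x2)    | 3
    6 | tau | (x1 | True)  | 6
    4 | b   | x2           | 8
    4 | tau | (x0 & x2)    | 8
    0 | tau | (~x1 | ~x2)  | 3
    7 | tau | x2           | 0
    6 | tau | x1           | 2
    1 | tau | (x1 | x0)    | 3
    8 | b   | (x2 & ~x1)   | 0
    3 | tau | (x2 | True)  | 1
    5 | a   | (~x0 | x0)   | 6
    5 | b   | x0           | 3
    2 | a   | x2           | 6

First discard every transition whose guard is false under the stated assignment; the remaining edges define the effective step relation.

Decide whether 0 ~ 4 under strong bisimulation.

Refine partition for ~:
  round 0: {{0,1,2,3,4,5,6,7,8}}
  round 1: {{0,3,6},{1},{2,5},{4,8},{7}}
  round 2: {{0,6},{1},{2,5},{3},{4},{7},{8}}
  round 3: {{0},{1},{2,5},{3},{4},{6},{7},{8}}
8 equivalence class(es) (converged in 4)
0∈{0}, 4∈{4}

Answer: NOT BISIMILAR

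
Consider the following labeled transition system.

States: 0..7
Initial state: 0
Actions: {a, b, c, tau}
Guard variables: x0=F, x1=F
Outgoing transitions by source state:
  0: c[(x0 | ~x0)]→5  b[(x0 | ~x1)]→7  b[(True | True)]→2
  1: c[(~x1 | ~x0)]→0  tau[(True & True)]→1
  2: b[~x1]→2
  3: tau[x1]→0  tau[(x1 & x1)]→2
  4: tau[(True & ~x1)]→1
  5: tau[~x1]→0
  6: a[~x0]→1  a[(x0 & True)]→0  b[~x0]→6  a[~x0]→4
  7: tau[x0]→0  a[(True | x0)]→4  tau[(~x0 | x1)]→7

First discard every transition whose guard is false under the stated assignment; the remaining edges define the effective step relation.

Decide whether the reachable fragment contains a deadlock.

Answer: DEADLOCK-FREE

Trace:
R = {0,1,2,4,5,7}
  0: b→2  b→7  c→5  [3 exit(s)]
  1: c→0  tau→1  [2 exit(s)]
  2: b→2  [1 exit(s)]
  4: tau→1  [1 exit(s)]
  5: tau→0  [1 exit(s)]
  7: a→4  tau→7  [2 exit(s)]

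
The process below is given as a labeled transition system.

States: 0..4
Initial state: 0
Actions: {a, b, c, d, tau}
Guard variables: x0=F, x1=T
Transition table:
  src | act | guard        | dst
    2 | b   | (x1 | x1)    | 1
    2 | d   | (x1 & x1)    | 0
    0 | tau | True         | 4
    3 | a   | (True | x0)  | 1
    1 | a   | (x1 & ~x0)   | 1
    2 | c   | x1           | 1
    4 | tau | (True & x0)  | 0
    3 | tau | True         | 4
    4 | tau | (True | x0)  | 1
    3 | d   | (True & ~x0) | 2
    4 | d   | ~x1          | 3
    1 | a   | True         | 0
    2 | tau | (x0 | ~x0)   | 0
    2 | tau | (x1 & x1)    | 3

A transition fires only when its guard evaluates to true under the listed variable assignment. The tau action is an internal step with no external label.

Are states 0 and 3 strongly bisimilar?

Refine partition for ~:
  P[0] = {{0,1,2,3,4}}
  P[1] = {{0,4},{1},{2},{3}}
  P[2] = {{0},{1},{2},{3},{4}}
Fixed point at round 3; 5 class(es).
class of 0: {0}; class of 3: {3}

Answer: NOT BISIMILAR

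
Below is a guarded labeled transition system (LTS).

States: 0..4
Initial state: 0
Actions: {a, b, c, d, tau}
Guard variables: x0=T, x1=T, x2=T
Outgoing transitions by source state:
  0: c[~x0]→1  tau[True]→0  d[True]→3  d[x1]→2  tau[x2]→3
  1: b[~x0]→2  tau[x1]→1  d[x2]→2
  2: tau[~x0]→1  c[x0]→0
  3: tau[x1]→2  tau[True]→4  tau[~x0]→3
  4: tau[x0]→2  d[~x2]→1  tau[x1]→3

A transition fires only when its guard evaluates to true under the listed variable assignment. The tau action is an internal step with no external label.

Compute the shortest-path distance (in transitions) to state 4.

Breadth-first toward 4:
  L0 = {0}
  L1 = {2,3}
  L2 = {4}
4 enters at depth 2; path d·tau

Answer: 2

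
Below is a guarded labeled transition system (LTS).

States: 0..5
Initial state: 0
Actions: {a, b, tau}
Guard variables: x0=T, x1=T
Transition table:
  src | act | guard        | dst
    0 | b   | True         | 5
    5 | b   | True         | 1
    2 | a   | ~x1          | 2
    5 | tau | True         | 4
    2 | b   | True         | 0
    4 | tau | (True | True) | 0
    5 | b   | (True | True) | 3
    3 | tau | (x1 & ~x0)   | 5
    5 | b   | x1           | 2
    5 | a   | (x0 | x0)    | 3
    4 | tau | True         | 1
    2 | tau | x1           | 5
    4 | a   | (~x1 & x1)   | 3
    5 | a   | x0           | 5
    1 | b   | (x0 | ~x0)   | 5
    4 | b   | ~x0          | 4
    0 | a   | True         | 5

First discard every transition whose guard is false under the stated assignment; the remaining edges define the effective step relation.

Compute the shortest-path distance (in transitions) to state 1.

Layered search for 1:
  depth 0: {0}
  depth 1: {5}
  depth 2: {1,2,3,4}
first hit 1 at d=2 via a·b

Answer: 2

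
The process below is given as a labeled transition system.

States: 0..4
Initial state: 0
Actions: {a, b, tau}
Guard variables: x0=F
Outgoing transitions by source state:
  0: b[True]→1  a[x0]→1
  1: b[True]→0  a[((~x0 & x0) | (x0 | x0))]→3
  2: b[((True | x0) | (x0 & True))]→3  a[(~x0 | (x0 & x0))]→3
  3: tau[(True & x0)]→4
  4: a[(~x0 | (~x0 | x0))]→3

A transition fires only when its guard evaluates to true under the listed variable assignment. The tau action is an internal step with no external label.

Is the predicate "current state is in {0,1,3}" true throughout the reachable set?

Answer: INVARIANT HOLDS

Analysis:
Allowed set {0,1,3}
R = {0,1}
  0: ✓
  1: ✓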